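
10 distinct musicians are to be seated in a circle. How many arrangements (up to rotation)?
Circular: fix one position, arrange the rest. (10-1)! = 362880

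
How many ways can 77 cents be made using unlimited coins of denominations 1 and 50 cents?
Coefficient of x^77 in 1/(1-x^1) · 1/(1-x^50). Use j coins of 50 for j = 0..⌊77/50⌋ = 1, the rest in 1s: 1 + 1 = 2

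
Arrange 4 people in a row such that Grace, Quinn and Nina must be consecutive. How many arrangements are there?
Treat the 3 as one block: (4-3+1)! × 3! = 2 × 6 = 12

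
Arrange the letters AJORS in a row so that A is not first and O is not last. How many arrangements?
By inclusion-exclusion: 5! - 2×(5-1)! + (5-2)! = 120 - 48 + 6 = 78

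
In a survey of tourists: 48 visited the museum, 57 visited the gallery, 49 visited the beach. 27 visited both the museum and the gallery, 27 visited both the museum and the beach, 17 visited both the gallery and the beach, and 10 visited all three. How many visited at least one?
|A∪B∪C| = 48+57+49-27-27-17+10 = 93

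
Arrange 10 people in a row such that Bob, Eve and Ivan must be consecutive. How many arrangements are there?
Treat the 3 as one block: (10-3+1)! × 3! = 40320 × 6 = 241920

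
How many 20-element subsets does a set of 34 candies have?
C(34,20) = 34!/(20!×14!) = 1391975640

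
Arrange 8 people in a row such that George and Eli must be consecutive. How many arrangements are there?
Treat the 2 as one block: (8-2+1)! × 2! = 5040 × 2 = 10080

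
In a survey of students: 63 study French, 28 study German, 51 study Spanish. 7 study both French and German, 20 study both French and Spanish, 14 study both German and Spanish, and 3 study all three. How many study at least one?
|A∪B∪C| = 63+28+51-7-20-14+3 = 104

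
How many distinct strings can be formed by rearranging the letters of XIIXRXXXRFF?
11! / (2! × 2! × 5! × 2!) = 41580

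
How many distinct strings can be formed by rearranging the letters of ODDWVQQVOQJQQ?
13! / (1! × 1! × 5! × 2! × 2! × 2!) = 6486480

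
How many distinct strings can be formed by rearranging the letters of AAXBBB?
6! / (2! × 3! × 1!) = 60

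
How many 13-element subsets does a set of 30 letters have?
C(30,13) = 30!/(13!×17!) = 119759850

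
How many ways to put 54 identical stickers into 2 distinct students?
C(54+2-1, 2-1) = C(55, 1) = 55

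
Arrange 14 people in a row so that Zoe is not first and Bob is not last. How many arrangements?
By inclusion-exclusion: 14! - 2×(14-1)! + (14-2)! = 87178291200 - 12454041600 + 479001600 = 75203251200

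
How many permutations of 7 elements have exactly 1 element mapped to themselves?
Choose the 1 fixed point C(7,1) = 7, derange the rest: !6 = Σ_{j=0}^{6} (-1)^j·6!/j! = 720 - 720 + 360 - 120 + 30 - 6 + 1 = 265. Product = 7 × 265 = 1855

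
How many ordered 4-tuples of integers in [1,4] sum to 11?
Coefficient of x^11 in (x + x² + ... + x^4)^4. By inclusion-exclusion on dice exceeding 4: Σ_j (-1)^j C(4,j)·C(11-1-4j, 3) = C(4,0)·C(10,3) - C(4,1)·C(6,3) = 1·120 - 4·20 = 40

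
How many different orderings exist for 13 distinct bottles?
13! = 6227020800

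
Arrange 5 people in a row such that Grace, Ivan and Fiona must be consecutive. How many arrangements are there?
Treat the 3 as one block: (5-3+1)! × 3! = 6 × 6 = 36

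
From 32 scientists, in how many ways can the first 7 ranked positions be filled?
P(32,7) = 32!/(32-7)! = 16963914240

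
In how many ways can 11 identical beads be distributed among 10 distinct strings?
C(11+10-1, 10-1) = C(20, 9) = 167960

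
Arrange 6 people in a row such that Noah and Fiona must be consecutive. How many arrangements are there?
Treat the 2 as one block: (6-2+1)! × 2! = 120 × 2 = 240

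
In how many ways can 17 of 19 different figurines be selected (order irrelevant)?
C(19,17) = 19!/(17!×2!) = 171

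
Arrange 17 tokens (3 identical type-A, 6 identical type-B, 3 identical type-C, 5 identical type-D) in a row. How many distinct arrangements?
17! / (3! × 6! × 3! × 5!) = 114354240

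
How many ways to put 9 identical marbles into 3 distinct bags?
C(9+3-1, 3-1) = C(11, 2) = 55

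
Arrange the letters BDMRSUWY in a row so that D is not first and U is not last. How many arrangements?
By inclusion-exclusion: 8! - 2×(8-1)! + (8-2)! = 40320 - 10080 + 720 = 30960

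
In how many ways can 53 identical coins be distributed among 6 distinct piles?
C(53+6-1, 6-1) = C(58, 5) = 4582116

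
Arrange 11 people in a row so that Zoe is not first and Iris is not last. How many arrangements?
By inclusion-exclusion: 11! - 2×(11-1)! + (11-2)! = 39916800 - 7257600 + 362880 = 33022080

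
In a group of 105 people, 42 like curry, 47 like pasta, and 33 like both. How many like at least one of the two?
|A∪B| = |A| + |B| - |A∩B| = 42 + 47 - 33 = 56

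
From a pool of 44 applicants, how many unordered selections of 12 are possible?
C(44,12) = 44!/(12!×32!) = 21090682613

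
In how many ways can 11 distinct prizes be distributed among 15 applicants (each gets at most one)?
P(15,11) = 15!/(15-11)! = 54486432000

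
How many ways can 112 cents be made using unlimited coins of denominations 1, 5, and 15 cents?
Coefficient of x^112 in 1/(1-x^1) · 1/(1-x^5) · 1/(1-x^15). Case on j = number of 15-cent coins (j = 0..7); remainder r = 112 - 15j is made from {1,5} in ⌊r/5⌋+1 ways. r = 112, 97, 82, 67, 52, 37, 22, 7 → 23 + 20 + 17 + 14 + 11 + 8 + 5 + 2 = 100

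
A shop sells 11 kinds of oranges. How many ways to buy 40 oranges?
C(40+11-1, 11-1) = C(50, 10) = 10272278170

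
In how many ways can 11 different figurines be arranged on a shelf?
11! = 39916800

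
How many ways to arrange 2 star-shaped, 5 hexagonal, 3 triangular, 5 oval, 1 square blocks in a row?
16! / (2! × 5! × 3! × 5! × 1!) = 121080960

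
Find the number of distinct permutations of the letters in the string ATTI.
4! / (1! × 1! × 2!) = 12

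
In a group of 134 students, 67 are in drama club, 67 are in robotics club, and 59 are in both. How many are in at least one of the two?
|A∪B| = |A| + |B| - |A∩B| = 67 + 67 - 59 = 75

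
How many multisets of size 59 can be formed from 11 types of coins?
C(59+11-1, 11-1) = C(69, 10) = 340032449328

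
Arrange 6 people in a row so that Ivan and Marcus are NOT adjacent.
Total - adjacent = 6! - (6-1)!×2 = 720 - 240 = 480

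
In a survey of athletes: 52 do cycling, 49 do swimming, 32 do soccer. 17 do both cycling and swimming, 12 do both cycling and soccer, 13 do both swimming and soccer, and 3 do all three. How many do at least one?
|A∪B∪C| = 52+49+32-17-12-13+3 = 94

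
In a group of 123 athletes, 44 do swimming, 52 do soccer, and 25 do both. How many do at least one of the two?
|A∪B| = |A| + |B| - |A∩B| = 44 + 52 - 25 = 71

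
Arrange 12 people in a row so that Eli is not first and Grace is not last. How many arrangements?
By inclusion-exclusion: 12! - 2×(12-1)! + (12-2)! = 479001600 - 79833600 + 3628800 = 402796800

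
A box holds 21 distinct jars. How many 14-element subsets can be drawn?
C(21,14) = 21!/(14!×7!) = 116280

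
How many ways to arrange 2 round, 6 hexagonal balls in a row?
8! / (2! × 6!) = 28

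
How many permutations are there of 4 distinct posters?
4! = 24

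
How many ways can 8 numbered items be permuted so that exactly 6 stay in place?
Choose the 6 fixed points C(8,6) = 28, derange the rest: !2 = Σ_{j=0}^{2} (-1)^j·2!/j! = 2 - 2 + 1 = 1. Product = 28 × 1 = 28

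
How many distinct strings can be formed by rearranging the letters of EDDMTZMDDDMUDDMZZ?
17! / (3! × 1! × 1! × 4! × 7! × 1!) = 490089600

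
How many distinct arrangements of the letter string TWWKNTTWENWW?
12! / (1! × 5! × 3! × 1! × 2!) = 332640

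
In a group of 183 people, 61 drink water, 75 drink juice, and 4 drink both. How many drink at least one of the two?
|A∪B| = |A| + |B| - |A∩B| = 61 + 75 - 4 = 132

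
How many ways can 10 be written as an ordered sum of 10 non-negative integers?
C(10+10-1, 10-1) = C(19, 9) = 92378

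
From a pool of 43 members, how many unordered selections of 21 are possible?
C(43,21) = 43!/(21!×22!) = 1052049481860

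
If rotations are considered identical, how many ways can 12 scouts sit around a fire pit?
Circular: fix one position, arrange the rest. (12-1)! = 39916800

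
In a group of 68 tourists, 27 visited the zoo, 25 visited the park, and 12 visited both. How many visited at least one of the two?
|A∪B| = |A| + |B| - |A∩B| = 27 + 25 - 12 = 40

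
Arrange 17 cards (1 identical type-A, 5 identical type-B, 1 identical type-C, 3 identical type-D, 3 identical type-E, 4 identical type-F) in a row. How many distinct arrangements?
17! / (1! × 5! × 1! × 3! × 3! × 4!) = 3430627200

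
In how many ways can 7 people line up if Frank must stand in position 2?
Fix one position: (7-1)! = 720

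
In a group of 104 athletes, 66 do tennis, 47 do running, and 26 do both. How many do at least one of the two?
|A∪B| = |A| + |B| - |A∩B| = 66 + 47 - 26 = 87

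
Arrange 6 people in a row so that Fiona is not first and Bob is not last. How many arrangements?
By inclusion-exclusion: 6! - 2×(6-1)! + (6-2)! = 720 - 240 + 24 = 504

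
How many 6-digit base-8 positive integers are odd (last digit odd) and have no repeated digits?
Last∈{1,3,5,7}. Last=0: 0. Last nonzero: 4×6×P(6,4) = 8640. Total = 8640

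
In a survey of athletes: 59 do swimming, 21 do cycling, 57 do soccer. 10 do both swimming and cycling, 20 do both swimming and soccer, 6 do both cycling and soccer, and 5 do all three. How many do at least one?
|A∪B∪C| = 59+21+57-10-20-6+5 = 106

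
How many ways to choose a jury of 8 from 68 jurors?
C(68,8) = 68!/(8!×60!) = 7392009768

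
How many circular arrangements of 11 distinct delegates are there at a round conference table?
Circular: fix one position, arrange the rest. (11-1)! = 3628800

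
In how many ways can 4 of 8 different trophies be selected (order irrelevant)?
C(8,4) = 8!/(4!×4!) = 70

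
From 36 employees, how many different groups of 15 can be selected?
C(36,15) = 36!/(15!×21!) = 5567902560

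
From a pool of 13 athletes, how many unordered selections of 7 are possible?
C(13,7) = 13!/(7!×6!) = 1716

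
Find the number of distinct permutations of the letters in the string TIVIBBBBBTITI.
13! / (1! × 4! × 3! × 5!) = 360360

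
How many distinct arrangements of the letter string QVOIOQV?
7! / (2! × 2! × 2! × 1!) = 630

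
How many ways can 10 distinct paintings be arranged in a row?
10! = 3628800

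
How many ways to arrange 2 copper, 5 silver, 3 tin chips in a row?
10! / (2! × 5! × 3!) = 2520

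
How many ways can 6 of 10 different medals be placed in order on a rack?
P(10,6) = 10!/(10-6)! = 151200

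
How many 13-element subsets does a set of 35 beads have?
C(35,13) = 35!/(13!×22!) = 1476337800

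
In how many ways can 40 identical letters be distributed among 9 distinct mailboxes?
C(40+9-1, 9-1) = C(48, 8) = 377348994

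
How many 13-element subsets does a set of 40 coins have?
C(40,13) = 40!/(13!×27!) = 12033222880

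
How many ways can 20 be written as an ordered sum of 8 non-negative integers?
C(20+8-1, 8-1) = C(27, 7) = 888030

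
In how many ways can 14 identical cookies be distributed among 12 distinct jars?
C(14+12-1, 12-1) = C(25, 11) = 4457400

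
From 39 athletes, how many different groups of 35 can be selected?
C(39,35) = 39!/(35!×4!) = 82251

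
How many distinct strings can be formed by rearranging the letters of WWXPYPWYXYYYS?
13! / (2! × 1! × 3! × 5! × 2!) = 2162160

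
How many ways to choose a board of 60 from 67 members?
C(67,60) = 67!/(60!×7!) = 869648208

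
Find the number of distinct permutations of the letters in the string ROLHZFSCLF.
10! / (1! × 1! × 1! × 1! × 2! × 1! × 1! × 2!) = 907200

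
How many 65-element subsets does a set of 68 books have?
C(68,65) = 68!/(65!×3!) = 50116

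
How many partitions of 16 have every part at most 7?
Let r_j(i) = number of partitions of i into parts ≤ j, for i = 0..16. r_1(i) = 1 for all i; r_j(i) = r_{j-1}(i) + r_j(i-j). Rows j = 2..7: ≤2: 1 1 2 2 3 3 4 4 5 5 6 6 7 7 8 8 9; ≤3: 1 1 2 3 4 5 7 8 10 12 14 16 19 21 24 27 30; ≤4: 1 1 2 3 5 6 9 11 15 18 23 27 34 39 47 54 64; ≤5: 1 1 2 3 5 7 10 13 18 23 30 37 47 57 70 84 101; ≤6: 1 1 2 3 5 7 11 14 20 26 35 44 58 71 90 110 136; ≤7: 1 1 2 3 5 7 11 15 21 28 38 49 65 82 105 131 164. r_7(16) = 164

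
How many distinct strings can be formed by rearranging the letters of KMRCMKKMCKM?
11! / (4! × 1! × 2! × 4!) = 34650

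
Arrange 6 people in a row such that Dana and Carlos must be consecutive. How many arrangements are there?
Treat the 2 as one block: (6-2+1)! × 2! = 120 × 2 = 240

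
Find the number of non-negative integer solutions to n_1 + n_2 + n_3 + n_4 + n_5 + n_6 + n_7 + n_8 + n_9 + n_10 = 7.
C(7+10-1, 10-1) = C(16, 9) = 11440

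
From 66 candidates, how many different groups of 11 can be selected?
C(66,11) = 66!/(11!×55!) = 1074082795968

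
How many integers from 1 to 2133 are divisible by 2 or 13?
⌊2133/2⌋ + ⌊2133/13⌋ - ⌊2133/26⌋ = 1066 + 164 - 82 = 1148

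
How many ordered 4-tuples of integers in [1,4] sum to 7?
Coefficient of x^7 in (x + x² + ... + x^4)^4. By inclusion-exclusion on dice exceeding 4: Σ_j (-1)^j C(4,j)·C(7-1-4j, 3) = C(4,0)·C(6,3) = 1·20 = 20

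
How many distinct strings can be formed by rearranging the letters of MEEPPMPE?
8! / (3! × 3! × 2!) = 560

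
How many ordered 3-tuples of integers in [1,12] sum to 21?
Coefficient of x^21 in (x + x² + ... + x^12)^3. By inclusion-exclusion on dice exceeding 12: Σ_j (-1)^j C(3,j)·C(21-1-12j, 2) = C(3,0)·C(20,2) - C(3,1)·C(8,2) = 1·190 - 3·28 = 106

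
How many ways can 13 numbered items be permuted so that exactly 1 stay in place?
Choose the 1 fixed point C(13,1) = 13, derange the rest: !12 = Σ_{j=0}^{12} (-1)^j·12!/j! = 479001600 - 479001600 + 239500800 - 79833600 + 19958400 - 3991680 + 665280 - 95040 + 11880 - 1320 + 132 - 12 + 1 = 176214841. Product = 13 × 176214841 = 2290792933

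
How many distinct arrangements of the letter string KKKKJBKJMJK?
11! / (1! × 6! × 3! × 1!) = 9240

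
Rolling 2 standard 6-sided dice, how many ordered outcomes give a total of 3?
Coefficient of x^3 in (x + x² + ... + x^6)^2. By inclusion-exclusion on dice exceeding 6: Σ_j (-1)^j C(2,j)·C(3-1-6j, 1) = C(2,0)·C(2,1) = 1·2 = 2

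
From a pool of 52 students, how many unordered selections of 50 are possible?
C(52,50) = 52!/(50!×2!) = 1326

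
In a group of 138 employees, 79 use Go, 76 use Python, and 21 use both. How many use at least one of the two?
|A∪B| = |A| + |B| - |A∩B| = 79 + 76 - 21 = 134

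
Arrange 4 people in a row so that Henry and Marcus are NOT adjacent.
Total - adjacent = 4! - (4-1)!×2 = 24 - 12 = 12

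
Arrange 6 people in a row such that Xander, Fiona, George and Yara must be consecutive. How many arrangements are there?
Treat the 4 as one block: (6-4+1)! × 4! = 6 × 24 = 144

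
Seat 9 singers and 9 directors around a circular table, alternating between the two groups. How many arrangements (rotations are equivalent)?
Fix one of the singers: (9-1)! ways for the remaining singers, × 9! ways for the directors = 40320 × 362880 = 14631321600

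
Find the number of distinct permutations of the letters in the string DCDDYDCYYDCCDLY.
15! / (4! × 4! × 6! × 1!) = 3153150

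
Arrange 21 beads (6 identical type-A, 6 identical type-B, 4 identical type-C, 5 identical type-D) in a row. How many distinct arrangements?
21! / (6! × 6! × 4! × 5!) = 34220506320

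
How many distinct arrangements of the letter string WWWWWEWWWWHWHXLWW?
17! / (1! × 12! × 1! × 1! × 2!) = 371280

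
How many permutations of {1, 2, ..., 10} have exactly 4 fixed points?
Choose the 4 fixed points C(10,4) = 210, derange the rest: !6 = Σ_{j=0}^{6} (-1)^j·6!/j! = 720 - 720 + 360 - 120 + 30 - 6 + 1 = 265. Product = 210 × 265 = 55650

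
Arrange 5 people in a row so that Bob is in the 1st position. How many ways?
Fix one position: (5-1)! = 24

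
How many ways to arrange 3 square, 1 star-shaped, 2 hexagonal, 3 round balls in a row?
9! / (3! × 1! × 2! × 3!) = 5040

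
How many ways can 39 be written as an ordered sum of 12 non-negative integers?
C(39+12-1, 12-1) = C(50, 11) = 37353738800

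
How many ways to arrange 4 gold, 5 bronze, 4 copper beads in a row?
13! / (4! × 5! × 4!) = 90090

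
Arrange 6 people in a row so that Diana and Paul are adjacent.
Treat as block: (6-1)! × 2! = 120 × 2 = 240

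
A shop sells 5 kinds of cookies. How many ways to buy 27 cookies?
C(27+5-1, 5-1) = C(31, 4) = 31465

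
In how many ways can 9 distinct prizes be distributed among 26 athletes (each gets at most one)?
P(26,9) = 26!/(26-9)! = 1133836704000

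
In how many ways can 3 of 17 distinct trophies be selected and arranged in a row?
P(17,3) = 17!/(17-3)! = 4080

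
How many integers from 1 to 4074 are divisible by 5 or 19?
⌊4074/5⌋ + ⌊4074/19⌋ - ⌊4074/95⌋ = 814 + 214 - 42 = 986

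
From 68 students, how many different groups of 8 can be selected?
C(68,8) = 68!/(8!×60!) = 7392009768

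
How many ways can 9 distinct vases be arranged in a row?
9! = 362880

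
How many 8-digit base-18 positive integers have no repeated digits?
First digit: 17 choices (nonzero). Then descending: 17 × 17 × 16 × 15 × 14 × 13 × 12 × 11 = 1666304640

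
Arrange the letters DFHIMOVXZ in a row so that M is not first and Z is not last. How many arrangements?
By inclusion-exclusion: 9! - 2×(9-1)! + (9-2)! = 362880 - 80640 + 5040 = 287280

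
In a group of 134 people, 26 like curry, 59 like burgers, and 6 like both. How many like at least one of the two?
|A∪B| = |A| + |B| - |A∩B| = 26 + 59 - 6 = 79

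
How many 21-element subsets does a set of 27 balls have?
C(27,21) = 27!/(21!×6!) = 296010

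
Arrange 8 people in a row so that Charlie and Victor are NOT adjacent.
Total - adjacent = 8! - (8-1)!×2 = 40320 - 10080 = 30240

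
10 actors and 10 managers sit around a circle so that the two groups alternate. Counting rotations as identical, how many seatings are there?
Fix one of the actors: (10-1)! ways for the remaining actors, × 10! ways for the managers = 362880 × 3628800 = 1316818944000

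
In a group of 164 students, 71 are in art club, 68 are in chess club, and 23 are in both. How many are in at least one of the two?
|A∪B| = |A| + |B| - |A∩B| = 71 + 68 - 23 = 116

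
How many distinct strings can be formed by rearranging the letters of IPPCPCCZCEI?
11! / (4! × 2! × 3! × 1! × 1!) = 138600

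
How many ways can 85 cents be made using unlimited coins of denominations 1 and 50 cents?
Coefficient of x^85 in 1/(1-x^1) · 1/(1-x^50). Use j coins of 50 for j = 0..⌊85/50⌋ = 1, the rest in 1s: 1 + 1 = 2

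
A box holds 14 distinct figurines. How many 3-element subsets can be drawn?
C(14,3) = 14!/(3!×11!) = 364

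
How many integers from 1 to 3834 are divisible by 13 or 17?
⌊3834/13⌋ + ⌊3834/17⌋ - ⌊3834/221⌋ = 294 + 225 - 17 = 502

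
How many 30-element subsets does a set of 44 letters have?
C(44,30) = 44!/(30!×14!) = 114955808528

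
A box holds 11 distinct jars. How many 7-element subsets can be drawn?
C(11,7) = 11!/(7!×4!) = 330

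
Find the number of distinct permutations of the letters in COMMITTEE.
9! / (1! × 1! × 2! × 1! × 2! × 2!) = 45360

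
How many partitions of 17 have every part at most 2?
Let r_j(i) = number of partitions of i into parts ≤ j, for i = 0..17. r_1(i) = 1 for all i; r_j(i) = r_{j-1}(i) + r_j(i-j). Rows j = 2..2: ≤2: 1 1 2 2 3 3 4 4 5 5 6 6 7 7 8 8 9 9. r_2(17) = 9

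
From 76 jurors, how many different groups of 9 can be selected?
C(76,9) = 76!/(9!×67!) = 142466675900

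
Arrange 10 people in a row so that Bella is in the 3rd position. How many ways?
Fix one position: (10-1)! = 362880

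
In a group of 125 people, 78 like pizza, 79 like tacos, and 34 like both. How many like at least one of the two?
|A∪B| = |A| + |B| - |A∩B| = 78 + 79 - 34 = 123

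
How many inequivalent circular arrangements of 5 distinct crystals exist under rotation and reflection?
(5-1)!/2 = 24/2 = 12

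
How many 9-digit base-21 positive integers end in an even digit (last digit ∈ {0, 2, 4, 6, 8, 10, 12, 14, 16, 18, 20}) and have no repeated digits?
Last∈{0,2,4,6,8,10,12,14,16,18,20}. Last=0: 5079110400. Last nonzero: 10×19×P(19,7) = 48251548800. Total = 53330659200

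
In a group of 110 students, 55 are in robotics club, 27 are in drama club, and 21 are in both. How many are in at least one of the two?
|A∪B| = |A| + |B| - |A∩B| = 55 + 27 - 21 = 61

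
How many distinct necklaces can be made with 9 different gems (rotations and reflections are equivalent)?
(9-1)!/2 = 40320/2 = 20160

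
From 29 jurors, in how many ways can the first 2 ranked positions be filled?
P(29,2) = 29!/(29-2)! = 812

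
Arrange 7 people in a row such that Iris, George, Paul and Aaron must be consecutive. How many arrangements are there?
Treat the 4 as one block: (7-4+1)! × 4! = 24 × 24 = 576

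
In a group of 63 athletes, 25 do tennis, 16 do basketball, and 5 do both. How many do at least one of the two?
|A∪B| = |A| + |B| - |A∩B| = 25 + 16 - 5 = 36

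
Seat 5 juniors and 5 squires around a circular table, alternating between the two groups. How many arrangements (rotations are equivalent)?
Fix one of the juniors: (5-1)! ways for the remaining juniors, × 5! ways for the squires = 24 × 120 = 2880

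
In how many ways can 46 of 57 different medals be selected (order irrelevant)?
C(57,46) = 57!/(46!×11!) = 184509266760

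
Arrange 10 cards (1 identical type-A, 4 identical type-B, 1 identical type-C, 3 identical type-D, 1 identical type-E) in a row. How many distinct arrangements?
10! / (1! × 4! × 1! × 3! × 1!) = 25200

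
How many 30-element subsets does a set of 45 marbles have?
C(45,30) = 45!/(30!×15!) = 344867425584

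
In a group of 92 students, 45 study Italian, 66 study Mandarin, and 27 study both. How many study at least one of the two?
|A∪B| = |A| + |B| - |A∩B| = 45 + 66 - 27 = 84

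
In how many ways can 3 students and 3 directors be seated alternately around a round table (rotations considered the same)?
Fix one of the students: (3-1)! ways for the remaining students, × 3! ways for the directors = 2 × 6 = 12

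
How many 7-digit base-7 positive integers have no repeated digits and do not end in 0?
Last digit: 6 nonzero choices. First digit: 5 (nonzero, ≠last). Middle 5: P(5,5) = 120. Total = 3600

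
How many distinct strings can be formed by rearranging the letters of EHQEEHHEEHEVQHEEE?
17! / (1! × 9! × 2! × 5!) = 4084080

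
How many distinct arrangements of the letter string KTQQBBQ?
7! / (1! × 2! × 3! × 1!) = 420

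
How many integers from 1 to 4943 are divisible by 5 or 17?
⌊4943/5⌋ + ⌊4943/17⌋ - ⌊4943/85⌋ = 988 + 290 - 58 = 1220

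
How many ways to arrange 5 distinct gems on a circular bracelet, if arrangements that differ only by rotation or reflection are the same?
(5-1)!/2 = 24/2 = 12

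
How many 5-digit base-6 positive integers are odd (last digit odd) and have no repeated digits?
Last∈{1,3,5}. Last=0: 0. Last nonzero: 3×4×P(4,3) = 288. Total = 288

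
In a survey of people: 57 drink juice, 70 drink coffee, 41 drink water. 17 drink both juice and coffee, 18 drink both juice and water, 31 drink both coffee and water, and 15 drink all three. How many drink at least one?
|A∪B∪C| = 57+70+41-17-18-31+15 = 117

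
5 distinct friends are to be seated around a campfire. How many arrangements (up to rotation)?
Circular: fix one position, arrange the rest. (5-1)! = 24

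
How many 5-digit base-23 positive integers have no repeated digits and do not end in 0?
Last digit: 22 nonzero choices. First digit: 21 (nonzero, ≠last). Middle 3: P(21,3) = 7980. Total = 3686760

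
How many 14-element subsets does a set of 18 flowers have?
C(18,14) = 18!/(14!×4!) = 3060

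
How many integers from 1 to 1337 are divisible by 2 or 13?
⌊1337/2⌋ + ⌊1337/13⌋ - ⌊1337/26⌋ = 668 + 102 - 51 = 719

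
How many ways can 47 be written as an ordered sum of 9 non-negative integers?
C(47+9-1, 9-1) = C(55, 8) = 1217566350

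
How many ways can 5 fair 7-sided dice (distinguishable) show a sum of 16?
Coefficient of x^16 in (x + x² + ... + x^7)^5. By inclusion-exclusion on dice exceeding 7: Σ_j (-1)^j C(5,j)·C(16-1-7j, 4) = C(5,0)·C(15,4) - C(5,1)·C(8,4) = 1·1365 - 5·70 = 1015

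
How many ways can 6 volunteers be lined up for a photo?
6! = 720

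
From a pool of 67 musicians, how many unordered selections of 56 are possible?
C(67,56) = 67!/(56!×11!) = 1285063345176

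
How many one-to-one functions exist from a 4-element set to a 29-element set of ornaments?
P(29,4) = 29!/(29-4)! = 570024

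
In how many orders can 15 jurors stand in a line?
15! = 1307674368000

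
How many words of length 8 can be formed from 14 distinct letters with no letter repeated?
P(14,8) = 14!/(14-8)! = 121080960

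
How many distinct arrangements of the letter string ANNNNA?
6! / (2! × 4!) = 15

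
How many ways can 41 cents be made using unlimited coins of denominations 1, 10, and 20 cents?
Coefficient of x^41 in 1/(1-x^1) · 1/(1-x^10) · 1/(1-x^20). Case on j = number of 20-cent coins (j = 0..2); remainder r = 41 - 20j is made from {1,10} in ⌊r/10⌋+1 ways. r = 41, 21, 1 → 5 + 3 + 1 = 9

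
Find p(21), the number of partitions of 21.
Pentagonal recurrence p(n) = p(n-1) + p(n-2) - p(n-5) - p(n-7) + p(n-12) + p(n-15) - ... gives p(0..20) = 1, 1, 2, 3, 5, 7, 11, 15, 22, 30, 42, 56, 77, 101, 135, 176, 231, 297, 385, 490, 627. p(21) = p(20) + p(19) - p(16) - p(14) + p(9) + p(6) = 627 + 490 - 231 - 135 + 30 + 11 = 792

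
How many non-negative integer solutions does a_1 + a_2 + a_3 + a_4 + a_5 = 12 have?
C(12+5-1, 5-1) = C(16, 4) = 1820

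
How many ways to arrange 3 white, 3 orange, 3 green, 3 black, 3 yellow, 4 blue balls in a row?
19! / (3! × 3! × 3! × 3! × 3! × 4!) = 651819168000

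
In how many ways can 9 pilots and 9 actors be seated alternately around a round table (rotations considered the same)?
Fix one of the pilots: (9-1)! ways for the remaining pilots, × 9! ways for the actors = 40320 × 362880 = 14631321600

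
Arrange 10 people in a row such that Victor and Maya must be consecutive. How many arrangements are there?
Treat the 2 as one block: (10-2+1)! × 2! = 362880 × 2 = 725760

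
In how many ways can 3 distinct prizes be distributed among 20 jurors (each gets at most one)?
P(20,3) = 20!/(20-3)! = 6840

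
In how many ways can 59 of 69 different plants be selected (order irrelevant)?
C(69,59) = 69!/(59!×10!) = 340032449328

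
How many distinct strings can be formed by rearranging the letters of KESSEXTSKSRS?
12! / (1! × 2! × 1! × 5! × 2! × 1!) = 997920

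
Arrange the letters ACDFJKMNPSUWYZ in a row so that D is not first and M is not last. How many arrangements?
By inclusion-exclusion: 14! - 2×(14-1)! + (14-2)! = 87178291200 - 12454041600 + 479001600 = 75203251200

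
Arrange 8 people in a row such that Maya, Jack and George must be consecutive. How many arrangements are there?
Treat the 3 as one block: (8-3+1)! × 3! = 720 × 6 = 4320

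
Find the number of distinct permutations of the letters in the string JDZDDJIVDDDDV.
13! / (2! × 1! × 2! × 1! × 7!) = 308880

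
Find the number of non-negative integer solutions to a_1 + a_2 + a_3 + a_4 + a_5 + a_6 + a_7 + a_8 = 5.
C(5+8-1, 8-1) = C(12, 7) = 792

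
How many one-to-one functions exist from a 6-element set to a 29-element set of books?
P(29,6) = 29!/(29-6)! = 342014400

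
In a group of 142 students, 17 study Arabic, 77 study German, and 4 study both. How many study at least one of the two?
|A∪B| = |A| + |B| - |A∩B| = 17 + 77 - 4 = 90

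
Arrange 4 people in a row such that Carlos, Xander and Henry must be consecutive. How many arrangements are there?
Treat the 3 as one block: (4-3+1)! × 3! = 2 × 6 = 12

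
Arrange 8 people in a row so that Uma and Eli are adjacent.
Treat as block: (8-1)! × 2! = 5040 × 2 = 10080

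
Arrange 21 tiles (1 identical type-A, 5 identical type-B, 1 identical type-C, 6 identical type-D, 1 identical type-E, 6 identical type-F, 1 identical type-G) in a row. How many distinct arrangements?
21! / (1! × 5! × 1! × 6! × 1! × 6! × 1!) = 821292151680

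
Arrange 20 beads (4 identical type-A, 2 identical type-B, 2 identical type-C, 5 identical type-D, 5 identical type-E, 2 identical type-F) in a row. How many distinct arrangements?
20! / (4! × 2! × 2! × 5! × 5! × 2!) = 879955876800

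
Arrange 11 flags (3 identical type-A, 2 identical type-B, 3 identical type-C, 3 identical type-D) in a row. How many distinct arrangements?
11! / (3! × 2! × 3! × 3!) = 92400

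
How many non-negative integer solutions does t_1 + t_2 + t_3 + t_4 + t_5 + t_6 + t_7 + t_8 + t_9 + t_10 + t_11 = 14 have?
C(14+11-1, 11-1) = C(24, 10) = 1961256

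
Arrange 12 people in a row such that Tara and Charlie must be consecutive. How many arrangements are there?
Treat the 2 as one block: (12-2+1)! × 2! = 39916800 × 2 = 79833600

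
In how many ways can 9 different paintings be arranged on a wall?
9! = 362880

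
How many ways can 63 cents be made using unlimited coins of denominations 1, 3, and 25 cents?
Coefficient of x^63 in 1/(1-x^1) · 1/(1-x^3) · 1/(1-x^25). Case on j = number of 25-cent coins (j = 0..2); remainder r = 63 - 25j is made from {1,3} in ⌊r/3⌋+1 ways. r = 63, 38, 13 → 22 + 13 + 5 = 40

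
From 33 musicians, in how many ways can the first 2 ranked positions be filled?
P(33,2) = 33!/(33-2)! = 1056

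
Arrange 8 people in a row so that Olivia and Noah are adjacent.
Treat as block: (8-1)! × 2! = 5040 × 2 = 10080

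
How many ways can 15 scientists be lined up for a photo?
15! = 1307674368000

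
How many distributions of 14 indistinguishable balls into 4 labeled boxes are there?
C(14+4-1, 4-1) = C(17, 3) = 680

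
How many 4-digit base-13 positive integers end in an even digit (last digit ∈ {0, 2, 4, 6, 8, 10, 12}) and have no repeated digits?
Last∈{0,2,4,6,8,10,12}. Last=0: 1320. Last nonzero: 6×11×P(11,2) = 7260. Total = 8580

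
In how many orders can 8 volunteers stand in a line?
8! = 40320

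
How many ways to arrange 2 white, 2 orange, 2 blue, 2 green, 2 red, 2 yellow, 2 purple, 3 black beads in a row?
17! / (2! × 2! × 2! × 2! × 2! × 2! × 2! × 3!) = 463134672000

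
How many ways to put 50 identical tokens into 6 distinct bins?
C(50+6-1, 6-1) = C(55, 5) = 3478761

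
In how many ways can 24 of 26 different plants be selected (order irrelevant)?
C(26,24) = 26!/(24!×2!) = 325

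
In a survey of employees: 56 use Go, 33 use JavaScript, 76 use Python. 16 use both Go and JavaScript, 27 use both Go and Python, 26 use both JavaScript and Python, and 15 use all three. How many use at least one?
|A∪B∪C| = 56+33+76-16-27-26+15 = 111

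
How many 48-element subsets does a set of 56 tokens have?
C(56,48) = 56!/(48!×8!) = 1420494075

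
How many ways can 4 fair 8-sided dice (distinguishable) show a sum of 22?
Coefficient of x^22 in (x + x² + ... + x^8)^4. By inclusion-exclusion on dice exceeding 8: Σ_j (-1)^j C(4,j)·C(22-1-8j, 3) = C(4,0)·C(21,3) - C(4,1)·C(13,3) + C(4,2)·C(5,3) = 1·1330 - 4·286 + 6·10 = 246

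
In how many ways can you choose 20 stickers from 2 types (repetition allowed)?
C(20+2-1, 2-1) = C(21, 1) = 21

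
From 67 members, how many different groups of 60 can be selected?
C(67,60) = 67!/(60!×7!) = 869648208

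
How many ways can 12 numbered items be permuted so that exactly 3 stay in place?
Choose the 3 fixed points C(12,3) = 220, derange the rest: !9 = Σ_{j=0}^{9} (-1)^j·9!/j! = 362880 - 362880 + 181440 - 60480 + 15120 - 3024 + 504 - 72 + 9 - 1 = 133496. Product = 220 × 133496 = 29369120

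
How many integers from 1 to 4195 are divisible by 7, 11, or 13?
⌊4195/7⌋+⌊4195/11⌋+⌊4195/13⌋ - ⌊4195/77⌋-⌊4195/91⌋-⌊4195/143⌋ + ⌊4195/1001⌋ = 599+381+322 - 54-46-29 + 4 = 1177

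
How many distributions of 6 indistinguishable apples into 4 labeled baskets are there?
C(6+4-1, 4-1) = C(9, 3) = 84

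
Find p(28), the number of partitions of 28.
Pentagonal recurrence p(n) = p(n-1) + p(n-2) - p(n-5) - p(n-7) + p(n-12) + p(n-15) - ... gives p(0..27) = 1, 1, 2, 3, 5, 7, 11, 15, 22, 30, 42, 56, 77, 101, 135, 176, 231, 297, 385, 490, 627, 792, 1002, 1255, 1575, 1958, 2436, 3010. p(28) = p(27) + p(26) - p(23) - p(21) + p(16) + p(13) - p(6) - p(2) = 3010 + 2436 - 1255 - 792 + 231 + 101 - 11 - 2 = 3718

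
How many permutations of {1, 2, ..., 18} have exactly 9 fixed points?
Choose the 9 fixed points C(18,9) = 48620, derange the rest: !9 = Σ_{j=0}^{9} (-1)^j·9!/j! = 362880 - 362880 + 181440 - 60480 + 15120 - 3024 + 504 - 72 + 9 - 1 = 133496. Product = 48620 × 133496 = 6490575520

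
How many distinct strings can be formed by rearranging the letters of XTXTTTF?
7! / (4! × 2! × 1!) = 105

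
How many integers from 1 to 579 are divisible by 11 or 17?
⌊579/11⌋ + ⌊579/17⌋ - ⌊579/187⌋ = 52 + 34 - 3 = 83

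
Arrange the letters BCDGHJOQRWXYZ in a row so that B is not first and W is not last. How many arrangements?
By inclusion-exclusion: 13! - 2×(13-1)! + (13-2)! = 6227020800 - 958003200 + 39916800 = 5308934400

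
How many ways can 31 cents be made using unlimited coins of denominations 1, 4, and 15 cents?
Coefficient of x^31 in 1/(1-x^1) · 1/(1-x^4) · 1/(1-x^15). Case on j = number of 15-cent coins (j = 0..2); remainder r = 31 - 15j is made from {1,4} in ⌊r/4⌋+1 ways. r = 31, 16, 1 → 8 + 5 + 1 = 14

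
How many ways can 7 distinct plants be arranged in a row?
7! = 5040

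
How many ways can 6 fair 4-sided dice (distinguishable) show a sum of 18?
Coefficient of x^18 in (x + x² + ... + x^4)^6. By inclusion-exclusion on dice exceeding 4: Σ_j (-1)^j C(6,j)·C(18-1-4j, 5) = C(6,0)·C(17,5) - C(6,1)·C(13,5) + C(6,2)·C(9,5) - C(6,3)·C(5,5) = 1·6188 - 6·1287 + 15·126 - 20·1 = 336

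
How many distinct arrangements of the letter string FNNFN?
5! / (3! × 2!) = 10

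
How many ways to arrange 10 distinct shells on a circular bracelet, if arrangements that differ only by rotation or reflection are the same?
(10-1)!/2 = 362880/2 = 181440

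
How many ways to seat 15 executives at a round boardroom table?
Circular: fix one position, arrange the rest. (15-1)! = 87178291200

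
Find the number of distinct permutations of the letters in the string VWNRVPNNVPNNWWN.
15! / (6! × 2! × 3! × 1! × 3!) = 25225200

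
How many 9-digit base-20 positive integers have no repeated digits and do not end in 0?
Last digit: 19 nonzero choices. First digit: 18 (nonzero, ≠last). Middle 7: P(18,7) = 160392960. Total = 54854392320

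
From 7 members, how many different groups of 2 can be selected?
C(7,2) = 7!/(2!×5!) = 21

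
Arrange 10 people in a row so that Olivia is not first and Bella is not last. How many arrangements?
By inclusion-exclusion: 10! - 2×(10-1)! + (10-2)! = 3628800 - 725760 + 40320 = 2943360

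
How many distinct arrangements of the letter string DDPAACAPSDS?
11! / (3! × 2! × 2! × 3! × 1!) = 277200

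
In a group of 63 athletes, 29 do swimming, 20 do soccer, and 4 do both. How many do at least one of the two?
|A∪B| = |A| + |B| - |A∩B| = 29 + 20 - 4 = 45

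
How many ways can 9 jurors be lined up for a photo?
9! = 362880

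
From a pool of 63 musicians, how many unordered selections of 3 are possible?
C(63,3) = 63!/(3!×60!) = 39711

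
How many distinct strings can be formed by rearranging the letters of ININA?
5! / (2! × 1! × 2!) = 30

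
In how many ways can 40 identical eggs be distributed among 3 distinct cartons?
C(40+3-1, 3-1) = C(42, 2) = 861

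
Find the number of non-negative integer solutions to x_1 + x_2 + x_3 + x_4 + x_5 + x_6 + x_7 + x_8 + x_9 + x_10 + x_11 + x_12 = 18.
C(18+12-1, 12-1) = C(29, 11) = 34597290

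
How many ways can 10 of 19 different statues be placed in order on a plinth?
P(19,10) = 19!/(19-10)! = 335221286400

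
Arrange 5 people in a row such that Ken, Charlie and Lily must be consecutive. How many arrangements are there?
Treat the 3 as one block: (5-3+1)! × 3! = 6 × 6 = 36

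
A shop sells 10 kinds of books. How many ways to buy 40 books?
C(40+10-1, 10-1) = C(49, 9) = 2054455634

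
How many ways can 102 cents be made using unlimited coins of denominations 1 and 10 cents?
Coefficient of x^102 in 1/(1-x^1) · 1/(1-x^10). Use j coins of 10 for j = 0..⌊102/10⌋ = 10, the rest in 1s: 10 + 1 = 11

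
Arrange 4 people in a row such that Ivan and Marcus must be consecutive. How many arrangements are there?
Treat the 2 as one block: (4-2+1)! × 2! = 6 × 2 = 12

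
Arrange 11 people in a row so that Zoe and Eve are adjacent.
Treat as block: (11-1)! × 2! = 3628800 × 2 = 7257600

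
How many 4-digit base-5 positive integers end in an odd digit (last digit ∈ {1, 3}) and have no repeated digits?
Last∈{1,3}. Last=0: 0. Last nonzero: 2×3×P(3,2) = 36. Total = 36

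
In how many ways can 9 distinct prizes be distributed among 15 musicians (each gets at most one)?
P(15,9) = 15!/(15-9)! = 1816214400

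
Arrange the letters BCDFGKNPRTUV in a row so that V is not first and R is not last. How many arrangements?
By inclusion-exclusion: 12! - 2×(12-1)! + (12-2)! = 479001600 - 79833600 + 3628800 = 402796800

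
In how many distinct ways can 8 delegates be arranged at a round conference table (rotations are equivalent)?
Circular: fix one position, arrange the rest. (8-1)! = 5040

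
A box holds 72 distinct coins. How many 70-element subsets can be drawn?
C(72,70) = 72!/(70!×2!) = 2556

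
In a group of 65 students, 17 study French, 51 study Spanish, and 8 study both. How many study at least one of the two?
|A∪B| = |A| + |B| - |A∩B| = 17 + 51 - 8 = 60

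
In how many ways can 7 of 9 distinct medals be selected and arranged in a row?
P(9,7) = 9!/(9-7)! = 181440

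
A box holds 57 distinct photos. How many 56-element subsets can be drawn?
C(57,56) = 57!/(56!×1!) = 57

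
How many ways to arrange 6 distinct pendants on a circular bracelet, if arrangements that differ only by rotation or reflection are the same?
(6-1)!/2 = 120/2 = 60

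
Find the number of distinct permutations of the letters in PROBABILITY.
11! / (1! × 1! × 1! × 2! × 1! × 2! × 1! × 1! × 1!) = 9979200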